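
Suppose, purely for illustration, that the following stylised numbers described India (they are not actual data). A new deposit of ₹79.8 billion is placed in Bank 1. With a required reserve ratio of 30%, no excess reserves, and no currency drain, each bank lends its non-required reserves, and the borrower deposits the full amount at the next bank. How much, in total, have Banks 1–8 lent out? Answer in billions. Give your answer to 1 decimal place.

₹175.5 billion

Bank i lends (1 − rr)^i of the original deposit: Bank 1 lends 79.8·0.7000 = 55.8600, Bank 2 lends 79.8·0.7000² = 39.1020, and so on.
Summing a geometric series: total = 79.8·[0.7000·(1 − 0.7000^8) / (1 − 0.7000)] ≈ 175.4659 billion.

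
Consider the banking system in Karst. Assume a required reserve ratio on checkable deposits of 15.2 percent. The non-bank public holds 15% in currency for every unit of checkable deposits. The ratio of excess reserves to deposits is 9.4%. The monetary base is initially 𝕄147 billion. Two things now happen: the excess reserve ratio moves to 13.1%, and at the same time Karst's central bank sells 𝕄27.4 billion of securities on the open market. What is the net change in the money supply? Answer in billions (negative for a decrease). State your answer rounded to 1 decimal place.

-109.2 billion

Before: m₁ = (1 + 0.15) / (0.152 + 0.094 + 0.15) ≈ 2.90404, MB₁ = 147, so M₁ = 2.90404 × 147 ≈ 426.8939 billion.
After: m₂ = (1 + 0.15) / (0.152 + 0.131 + 0.15) ≈ 2.65589, MB₂ = 147 − 27.4 = 119.6, so M₂ = 2.65589 × 119.6 ≈ 317.6444 billion.
ΔM = M₂ − M₁ = 317.6444 − 426.8939 = -109.2495 billion.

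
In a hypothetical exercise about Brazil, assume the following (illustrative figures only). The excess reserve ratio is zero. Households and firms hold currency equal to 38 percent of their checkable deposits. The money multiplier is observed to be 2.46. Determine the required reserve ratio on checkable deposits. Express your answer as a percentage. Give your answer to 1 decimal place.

Using m = 2.46. Since m = (1 + c)/(c + rr + e), the denominator satisfies c + rr + e = (1 + c)/m = (1 + 0.38) / 2.46 ≈ 0.560976.
With c = 0.38 and e = 0, the required reserve ratio on checkable deposits is 0.560976 − 0.38 − 0 = 0.180976.

18.1%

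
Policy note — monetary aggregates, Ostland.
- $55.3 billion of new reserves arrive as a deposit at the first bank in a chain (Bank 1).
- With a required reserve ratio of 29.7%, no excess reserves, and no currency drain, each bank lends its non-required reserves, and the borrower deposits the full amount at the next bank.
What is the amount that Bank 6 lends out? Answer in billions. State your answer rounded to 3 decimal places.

Each bank lends a fraction (1 − rr) = 0.7030 of the deposit it receives, so Bank 6 receives 55.3·0.7030^5 and lends 55.3·0.7030^6 ≈ 6.6751 billion.

$6.675 billion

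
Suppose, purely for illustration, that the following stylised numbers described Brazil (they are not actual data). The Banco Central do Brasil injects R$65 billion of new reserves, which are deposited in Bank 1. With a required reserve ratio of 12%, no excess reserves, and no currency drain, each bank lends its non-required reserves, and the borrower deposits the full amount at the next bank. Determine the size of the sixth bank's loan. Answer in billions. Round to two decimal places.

Each bank lends a fraction (1 − rr) = 0.8800 of the deposit it receives, so Bank 6 receives 65·0.8800^5 and lends 65·0.8800^6 ≈ 30.1863 billion.

R$30.19 billion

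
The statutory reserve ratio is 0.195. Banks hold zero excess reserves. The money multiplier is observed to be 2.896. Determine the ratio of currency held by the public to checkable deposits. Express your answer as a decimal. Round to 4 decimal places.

Using m = 2.896. From m = (1 + c)/(c + rr + e), rearranging gives 1 + c = m·(c + rr + e), so c·(1 − m) = m·(rr + e) − 1.
Hence c = [m·(rr + e) − 1]/(1 − m) = [2.896 × (0.195 + 0) − 1] / (1 − 2.896) ≈ 0.229578.

0.2296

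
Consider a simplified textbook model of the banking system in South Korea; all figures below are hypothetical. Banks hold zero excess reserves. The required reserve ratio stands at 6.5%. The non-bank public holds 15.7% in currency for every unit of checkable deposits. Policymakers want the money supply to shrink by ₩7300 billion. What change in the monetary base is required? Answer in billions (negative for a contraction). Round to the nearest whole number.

-1401 billion

The money multiplier is m = (1 + c) / (rr + c) = (1 + 0.157) / (0.065 + 0.157) ≈ 5.21171.
ΔMB = ΔM / m = (−7300) / 5.21171 ≈ -1400.6919 billion.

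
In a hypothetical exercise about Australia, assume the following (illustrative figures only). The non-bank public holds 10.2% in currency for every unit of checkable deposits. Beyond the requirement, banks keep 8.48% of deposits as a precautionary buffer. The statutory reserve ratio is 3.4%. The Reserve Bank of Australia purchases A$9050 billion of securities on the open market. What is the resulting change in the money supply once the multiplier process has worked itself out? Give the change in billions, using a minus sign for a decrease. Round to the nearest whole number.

The money multiplier is m = (1 + c) / (rr + e + c) = (1 + 0.102) / (0.034 + 0.0848 + 0.102) ≈ 4.99094.
The purchase adds 9050 billion of base, so ΔM = m × ΔMB = 4.99094 × (+9050) = 45168.007 billion.

A$45168 billion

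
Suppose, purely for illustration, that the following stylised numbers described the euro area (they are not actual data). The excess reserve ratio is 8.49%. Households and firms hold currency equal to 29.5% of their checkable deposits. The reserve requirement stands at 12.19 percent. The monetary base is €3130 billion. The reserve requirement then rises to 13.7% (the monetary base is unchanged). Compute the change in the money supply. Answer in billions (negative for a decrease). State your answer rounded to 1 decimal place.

-236.0 billion

Initially m₁ = (1 + 0.295) / (0.1219 + 0.0849 + 0.295) ≈ 2.580709, so M₁ = 2.580709 × 3130 ≈ 8077.6192 billion.
After the change m₂ = (1 + 0.295) / (0.137 + 0.0849 + 0.295) ≈ 2.505320, so M₂ = 2.505320 × 3130 = 7841.6516 billion.
ΔM = M₂ − M₁ = 7841.6516 − 8077.6192 = -235.9676 billion.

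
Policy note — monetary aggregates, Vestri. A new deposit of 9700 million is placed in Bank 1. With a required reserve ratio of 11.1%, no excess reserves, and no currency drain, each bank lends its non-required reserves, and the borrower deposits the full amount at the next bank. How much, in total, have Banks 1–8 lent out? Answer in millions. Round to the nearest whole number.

Bank i lends (1 − rr)^i of the original deposit: Bank 1 lends 9700·0.8890 = 8623.3000, Bank 2 lends 9700·0.8890² = 7666.1137, and so on.
Summing a geometric series: total = 9700·[0.8890·(1 − 0.8890^8) / (1 − 0.8890)] ≈ 47378.8762 million.

47379 million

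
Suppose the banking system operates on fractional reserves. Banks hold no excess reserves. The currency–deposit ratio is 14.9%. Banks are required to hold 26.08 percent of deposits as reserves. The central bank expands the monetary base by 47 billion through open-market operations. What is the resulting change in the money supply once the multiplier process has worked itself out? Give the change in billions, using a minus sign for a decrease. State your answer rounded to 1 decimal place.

131.8 billion

The money multiplier is m = (1 + c) / (rr + c) = (1 + 0.149) / (0.2608 + 0.149) ≈ 2.8038.
The purchase adds 47 billion of base, so ΔM = m × ΔMB = 2.8038 × (+47) = 131.7786 billion.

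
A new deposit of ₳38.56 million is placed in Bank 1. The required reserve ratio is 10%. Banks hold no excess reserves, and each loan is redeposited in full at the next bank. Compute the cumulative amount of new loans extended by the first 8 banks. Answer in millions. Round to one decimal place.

Bank i lends (1 − rr)^i of the original deposit: Bank 1 lends 38.56·0.9000 = 34.7040, Bank 2 lends 38.56·0.9000² = 31.2336, and so on.
Summing a geometric series: total = 38.56·[0.9000·(1 − 0.9000^8) / (1 − 0.9000)] ≈ 197.6507 million.

₳197.7 million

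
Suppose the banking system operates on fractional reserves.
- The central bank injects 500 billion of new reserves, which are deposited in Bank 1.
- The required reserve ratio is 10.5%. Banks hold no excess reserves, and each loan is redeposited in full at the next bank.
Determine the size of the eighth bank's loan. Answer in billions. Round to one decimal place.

Each bank lends a fraction (1 − rr) = 0.8950 of the deposit it receives, so Bank 8 receives 500·0.8950^7 and lends 500·0.8950^8 ≈ 205.8516 billion.

205.9 billion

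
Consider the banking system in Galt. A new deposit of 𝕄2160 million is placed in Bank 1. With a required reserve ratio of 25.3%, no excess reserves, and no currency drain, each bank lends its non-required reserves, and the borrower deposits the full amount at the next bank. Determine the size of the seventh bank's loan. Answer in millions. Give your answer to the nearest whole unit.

Each bank lends a fraction (1 − rr) = 0.7470 of the deposit it receives, so Bank 7 receives 2160·0.7470^6 and lends 2160·0.7470^7 ≈ 280.3483 million.

𝕄280 million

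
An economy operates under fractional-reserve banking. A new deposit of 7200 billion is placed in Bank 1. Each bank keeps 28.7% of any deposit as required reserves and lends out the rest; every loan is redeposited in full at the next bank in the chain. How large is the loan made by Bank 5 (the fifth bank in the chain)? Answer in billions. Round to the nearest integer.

1327 billion

Each bank lends a fraction (1 − rr) = 0.7130 of the deposit it receives, so Bank 5 receives 7200·0.7130^4 and lends 7200·0.7130^5 ≈ 1326.7227 billion.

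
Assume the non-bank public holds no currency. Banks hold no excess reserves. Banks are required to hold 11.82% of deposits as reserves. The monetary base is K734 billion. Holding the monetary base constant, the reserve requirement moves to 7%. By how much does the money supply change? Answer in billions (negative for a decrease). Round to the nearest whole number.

Initially m₁ = 1 / (0.1182) ≈ 8.4602, so M₁ = 8.4602 × 734 = 6209.7868 billion.
After the change m₂ = 1 / (0.07) ≈ 14.2857, so M₂ = 14.2857 × 734 = 10485.7038 billion.
ΔM = M₂ − M₁ = 10485.7038 − 6209.7868 = 4275.917 billion.

K4276 billion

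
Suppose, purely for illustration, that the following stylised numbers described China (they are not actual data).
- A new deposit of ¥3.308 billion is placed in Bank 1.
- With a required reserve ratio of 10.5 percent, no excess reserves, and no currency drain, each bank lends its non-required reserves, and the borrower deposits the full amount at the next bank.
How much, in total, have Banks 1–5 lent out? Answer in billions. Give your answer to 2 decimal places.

¥12.00 billion

Bank i lends (1 − rr)^i of the original deposit: Bank 1 lends 3.308·0.8950 ≈ 2.9607, Bank 2 lends 3.308·0.8950² ≈ 2.6498, and so on.
Summing a geometric series: total = 3.308·[0.8950·(1 − 0.8950^5) / (1 − 0.8950)] ≈ 12.0042 billion.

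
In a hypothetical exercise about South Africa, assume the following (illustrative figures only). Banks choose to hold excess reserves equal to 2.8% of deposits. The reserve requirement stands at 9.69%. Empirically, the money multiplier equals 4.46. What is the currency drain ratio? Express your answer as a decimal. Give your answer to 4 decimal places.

0.1280

Using m = 4.46. From m = (1 + c)/(c + rr + e), rearranging gives 1 + c = m·(c + rr + e), so c·(1 − m) = m·(rr + e) − 1.
Hence c = [m·(rr + e) − 1]/(1 − m) = [4.46 × (0.0969 + 0.028) − 1] / (1 − 4.46) ≈ 0.128019.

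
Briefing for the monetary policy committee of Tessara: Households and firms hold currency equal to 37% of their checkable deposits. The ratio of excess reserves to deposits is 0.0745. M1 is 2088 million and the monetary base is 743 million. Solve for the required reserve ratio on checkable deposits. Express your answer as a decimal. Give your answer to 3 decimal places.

0.043

Using m = M/MB = 2088/743 ≈ 2.810229. Since m = (1 + c)/(c + rr + e), the denominator satisfies c + rr + e = (1 + c)/m = (1 + 0.37) / 2.810229 ≈ 0.487505.
With c = 0.37 and e = 0.0745, the required reserve ratio on checkable deposits is 0.487505 − 0.37 − 0.0745 = 0.043005.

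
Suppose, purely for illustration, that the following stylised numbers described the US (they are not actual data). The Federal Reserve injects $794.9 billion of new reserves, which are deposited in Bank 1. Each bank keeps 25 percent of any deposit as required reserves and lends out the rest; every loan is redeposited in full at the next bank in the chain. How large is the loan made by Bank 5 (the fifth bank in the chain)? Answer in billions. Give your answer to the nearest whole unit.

Each bank lends a fraction (1 − rr) = 0.7500 of the deposit it receives, so Bank 5 receives 794.9·0.7500^4 and lends 794.9·0.7500^5 ≈ 188.6335 billion.

$189 billion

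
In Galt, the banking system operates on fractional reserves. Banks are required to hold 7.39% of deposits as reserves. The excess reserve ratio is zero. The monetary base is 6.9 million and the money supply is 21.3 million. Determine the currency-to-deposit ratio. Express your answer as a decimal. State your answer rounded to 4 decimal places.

0.3699

Using m = M/MB = 21.3/6.9 ≈ 3.086957. From m = (1 + c)/(c + rr + e), rearranging gives 1 + c = m·(c + rr + e), so c·(1 − m) = m·(rr + e) − 1.
Hence c = [m·(rr + e) − 1]/(1 − m) = [3.086957 × (0.0739 + 0) − 1] / (1 − 3.086957) ≈ 0.369856.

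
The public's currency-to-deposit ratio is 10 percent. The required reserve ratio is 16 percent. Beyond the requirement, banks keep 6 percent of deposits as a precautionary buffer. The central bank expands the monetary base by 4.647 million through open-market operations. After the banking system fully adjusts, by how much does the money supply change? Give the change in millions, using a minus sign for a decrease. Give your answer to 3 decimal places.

15.974 million

The money multiplier is m = (1 + c) / (rr + e + c) = (1 + 0.1) / (0.16 + 0.06 + 0.1) = 3.43750.
The purchase adds 4.647 million of base, so ΔM = m × ΔMB = 3.43750 × (+4.647) ≈ 15.9741 million.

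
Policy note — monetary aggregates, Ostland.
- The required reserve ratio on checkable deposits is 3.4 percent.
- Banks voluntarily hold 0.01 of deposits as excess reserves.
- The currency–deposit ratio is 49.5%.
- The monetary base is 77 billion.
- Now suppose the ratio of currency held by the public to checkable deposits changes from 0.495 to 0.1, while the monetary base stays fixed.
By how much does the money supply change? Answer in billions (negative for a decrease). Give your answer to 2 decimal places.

374.62 billion

Initially m₁ = (1 + 0.495) / (0.034 + 0.01 + 0.495) ≈ 2.77365, so M₁ = 2.77365 × 77 ≈ 213.571 billion.
After the change m₂ = (1 + 0.1) / (0.034 + 0.01 + 0.1) ≈ 7.63889, so M₂ = 7.63889 × 77 ≈ 588.1945 billion.
ΔM = M₂ − M₁ = 588.1945 − 213.571 = 374.6235 billion.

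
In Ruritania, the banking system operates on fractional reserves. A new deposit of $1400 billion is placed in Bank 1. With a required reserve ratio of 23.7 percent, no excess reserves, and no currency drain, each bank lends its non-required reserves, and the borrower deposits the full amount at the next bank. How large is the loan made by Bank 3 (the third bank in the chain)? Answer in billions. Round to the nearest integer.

$622 billion

Each bank lends a fraction (1 − rr) = 0.7630 of the deposit it receives, so Bank 3 receives 1400·0.7630^2 and lends 1400·0.7630^3 ≈ 621.8729 billion.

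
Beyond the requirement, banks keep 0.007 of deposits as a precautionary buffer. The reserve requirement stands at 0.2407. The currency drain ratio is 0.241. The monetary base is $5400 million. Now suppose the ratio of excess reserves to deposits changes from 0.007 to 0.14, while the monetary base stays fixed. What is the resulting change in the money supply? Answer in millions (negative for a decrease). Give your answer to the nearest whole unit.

Initially m₁ = (1 + 0.241) / (0.2407 + 0.007 + 0.241) ≈ 2.53939, so M₁ = 2.53939 × 5400 = 13712.706 million.
After the change m₂ = (1 + 0.241) / (0.2407 + 0.14 + 0.241) ≈ 1.99614, so M₂ = 1.99614 × 5400 = 10779.156 million.
ΔM = M₂ − M₁ = 10779.156 − 13712.706 = -2933.55 million.

-2934 million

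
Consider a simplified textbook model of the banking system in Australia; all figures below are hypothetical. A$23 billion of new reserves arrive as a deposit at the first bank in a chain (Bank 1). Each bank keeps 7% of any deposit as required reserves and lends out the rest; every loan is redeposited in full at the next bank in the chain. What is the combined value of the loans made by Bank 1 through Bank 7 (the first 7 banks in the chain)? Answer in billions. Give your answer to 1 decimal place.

A$121.7 billion

Bank i lends (1 − rr)^i of the original deposit: Bank 1 lends 23·0.9300 = 21.3900, Bank 2 lends 23·0.9300² = 19.8927, and so on.
Summing a geometric series: total = 23·[0.9300·(1 − 0.9300^7) / (1 − 0.9300)] ≈ 121.7088 billion.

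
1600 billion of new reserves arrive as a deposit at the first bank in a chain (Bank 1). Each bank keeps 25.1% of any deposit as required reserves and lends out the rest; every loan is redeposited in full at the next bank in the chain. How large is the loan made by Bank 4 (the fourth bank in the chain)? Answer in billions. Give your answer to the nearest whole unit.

504 billion

Each bank lends a fraction (1 − rr) = 0.7490 of the deposit it receives, so Bank 4 receives 1600·0.7490^3 and lends 1600·0.7490^4 ≈ 503.5554 billion.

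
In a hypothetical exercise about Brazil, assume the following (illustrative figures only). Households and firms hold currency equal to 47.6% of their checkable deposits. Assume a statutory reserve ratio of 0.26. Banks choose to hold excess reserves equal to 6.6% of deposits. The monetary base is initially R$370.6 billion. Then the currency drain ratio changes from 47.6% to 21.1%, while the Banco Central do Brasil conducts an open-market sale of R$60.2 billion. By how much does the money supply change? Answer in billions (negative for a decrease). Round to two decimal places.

Before: m₁ = (1 + 0.476) / (0.26 + 0.066 + 0.476) ≈ 1.840399, MB₁ = 370.6, so M₁ = 1.840399 × 370.6 ≈ 682.0519 billion.
After: m₂ = (1 + 0.211) / (0.26 + 0.066 + 0.211) ≈ 2.255121, MB₂ = 370.6 − 60.2 = 310.4, so M₂ = 2.255121 × 310.4 ≈ 699.9896 billion.
ΔM = M₂ − M₁ = 699.9896 − 682.0519 = 17.9377 billion.

R$17.94 billion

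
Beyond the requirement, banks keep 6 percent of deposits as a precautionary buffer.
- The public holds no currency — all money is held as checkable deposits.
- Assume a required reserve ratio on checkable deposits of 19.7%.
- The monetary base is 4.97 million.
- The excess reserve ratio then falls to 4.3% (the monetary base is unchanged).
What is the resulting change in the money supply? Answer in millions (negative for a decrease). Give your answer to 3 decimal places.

1.370 million

Initially m₁ = 1 / (0.197 + 0.06) ≈ 3.89105, so M₁ = 3.89105 × 4.97 ≈ 19.3385 million.
After the change m₂ = 1 / (0.197 + 0.043) ≈ 4.16667, so M₂ = 4.16667 × 4.97 ≈ 20.7083 million.
ΔM = M₂ − M₁ = 20.7083 − 19.3385 = 1.3698 million.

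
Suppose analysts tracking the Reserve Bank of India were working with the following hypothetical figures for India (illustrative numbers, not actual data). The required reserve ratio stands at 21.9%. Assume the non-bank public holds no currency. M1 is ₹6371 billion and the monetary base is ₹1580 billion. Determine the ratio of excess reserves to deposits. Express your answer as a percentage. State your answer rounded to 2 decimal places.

2.90%

Using m = M/MB = 6371/1580 ≈ 4.032278. Since m = (1 + c)/(c + rr + e), the denominator satisfies c + rr + e = (1 + c)/m = (1 + 0) / 4.032278 ≈ 0.247999.
With c = 0 and rr = 0.219, the ratio of excess reserves to deposits is 0.247999 − 0 − 0.219 = 0.028999.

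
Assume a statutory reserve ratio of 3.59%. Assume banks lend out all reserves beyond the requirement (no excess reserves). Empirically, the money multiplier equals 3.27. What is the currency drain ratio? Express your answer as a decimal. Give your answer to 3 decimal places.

Using m = 3.27. From m = (1 + c)/(c + rr + e), rearranging gives 1 + c = m·(c + rr + e), so c·(1 − m) = m·(rr + e) − 1.
Hence c = [m·(rr + e) − 1]/(1 − m) = [3.27 × (0.0359 + 0) − 1] / (1 − 3.27) ≈ 0.388814.

0.389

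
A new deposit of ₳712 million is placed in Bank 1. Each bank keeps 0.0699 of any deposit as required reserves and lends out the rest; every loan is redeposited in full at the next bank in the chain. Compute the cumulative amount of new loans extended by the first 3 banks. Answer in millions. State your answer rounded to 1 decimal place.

₳1851.1 million

Bank i lends (1 − rr)^i of the original deposit: Bank 1 lends 712·0.9301 = 662.2312, Bank 2 lends 712·0.9301² ≈ 615.9412, and so on.
Summing a geometric series: total = 712·[0.9301·(1 − 0.9301^3) / (1 − 0.9301)] ≈ 1851.0594 million.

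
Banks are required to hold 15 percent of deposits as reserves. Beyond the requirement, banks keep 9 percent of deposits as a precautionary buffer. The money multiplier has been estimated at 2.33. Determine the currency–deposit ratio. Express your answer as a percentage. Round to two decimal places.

Using m = 2.33. From m = (1 + c)/(c + rr + e), rearranging gives 1 + c = m·(c + rr + e), so c·(1 − m) = m·(rr + e) − 1.
Hence c = [m·(rr + e) − 1]/(1 − m) = [2.33 × (0.15 + 0.09) − 1] / (1 − 2.33) ≈ 0.331429.

33.14%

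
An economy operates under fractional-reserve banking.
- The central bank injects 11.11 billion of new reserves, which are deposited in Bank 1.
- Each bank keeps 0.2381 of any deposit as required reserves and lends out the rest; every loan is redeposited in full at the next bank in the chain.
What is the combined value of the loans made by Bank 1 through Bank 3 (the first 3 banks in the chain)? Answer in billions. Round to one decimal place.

Bank i lends (1 − rr)^i of the original deposit: Bank 1 lends 11.11·0.7619 ≈ 8.4647, Bank 2 lends 11.11·0.7619² ≈ 6.4493, and so on.
Summing a geometric series: total = 11.11·[0.7619·(1 − 0.7619^3) / (1 − 0.7619)] ≈ 19.8277 billion.

19.8 billion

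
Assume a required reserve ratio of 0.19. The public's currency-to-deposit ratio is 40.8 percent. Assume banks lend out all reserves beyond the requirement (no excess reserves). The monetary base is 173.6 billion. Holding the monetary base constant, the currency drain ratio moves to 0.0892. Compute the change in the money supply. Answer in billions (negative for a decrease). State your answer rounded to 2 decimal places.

268.50 billion

Initially m₁ = (1 + 0.408) / (0.19 + 0.408) ≈ 2.354515, so M₁ = 2.354515 × 173.6 ≈ 408.7438 billion.
After the change m₂ = (1 + 0.0892) / (0.19 + 0.0892) ≈ 3.901146, so M₂ = 3.901146 × 173.6 ≈ 677.2389 billion.
ΔM = M₂ − M₁ = 677.2389 − 408.7438 = 268.4951 billion.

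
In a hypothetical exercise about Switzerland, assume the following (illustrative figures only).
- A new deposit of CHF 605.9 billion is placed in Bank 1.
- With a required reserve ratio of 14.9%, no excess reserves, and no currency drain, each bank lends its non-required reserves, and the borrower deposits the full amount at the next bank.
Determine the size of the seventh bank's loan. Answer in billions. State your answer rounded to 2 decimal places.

CHF 195.84 billion

Each bank lends a fraction (1 − rr) = 0.8510 of the deposit it receives, so Bank 7 receives 605.9·0.8510^6 and lends 605.9·0.8510^7 ≈ 195.8429 billion.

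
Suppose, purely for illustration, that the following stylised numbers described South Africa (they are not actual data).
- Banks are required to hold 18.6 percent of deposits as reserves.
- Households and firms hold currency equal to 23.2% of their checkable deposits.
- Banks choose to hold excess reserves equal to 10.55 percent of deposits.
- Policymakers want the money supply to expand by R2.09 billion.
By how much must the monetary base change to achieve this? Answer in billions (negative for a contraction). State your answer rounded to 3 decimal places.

R0.888 billion

The money multiplier is m = (1 + c) / (rr + e + c) = (1 + 0.232) / (0.186 + 0.1055 + 0.232) ≈ 2.35339.
ΔMB = ΔM / m = (+2.09) / 2.35339 ≈ 0.8881 billion.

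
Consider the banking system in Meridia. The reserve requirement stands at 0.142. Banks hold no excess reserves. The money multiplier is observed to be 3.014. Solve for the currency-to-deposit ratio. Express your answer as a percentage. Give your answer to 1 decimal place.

Using m = 3.014. From m = (1 + c)/(c + rr + e), rearranging gives 1 + c = m·(c + rr + e), so c·(1 − m) = m·(rr + e) − 1.
Hence c = [m·(rr + e) − 1]/(1 − m) = [3.014 × (0.142 + 0) − 1] / (1 − 3.014) ≈ 0.284018.

28.4%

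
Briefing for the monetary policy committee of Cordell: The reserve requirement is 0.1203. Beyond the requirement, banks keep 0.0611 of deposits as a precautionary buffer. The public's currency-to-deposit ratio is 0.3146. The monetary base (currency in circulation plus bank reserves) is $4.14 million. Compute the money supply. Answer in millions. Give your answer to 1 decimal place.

The money multiplier is m = (1 + c) / (rr + e + c) = (1 + 0.3146) / (0.1203 + 0.0611 + 0.3146) ≈ 2.6504.
So M = m × MB = 2.6504 × 4.14 ≈ 10.9727 million.

$11.0 million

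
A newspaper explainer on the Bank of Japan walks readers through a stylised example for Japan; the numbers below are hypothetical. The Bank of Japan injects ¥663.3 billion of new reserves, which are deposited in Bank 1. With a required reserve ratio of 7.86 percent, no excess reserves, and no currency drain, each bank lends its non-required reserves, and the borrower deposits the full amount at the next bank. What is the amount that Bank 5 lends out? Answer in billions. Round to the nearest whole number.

Each bank lends a fraction (1 − rr) = 0.9214 of the deposit it receives, so Bank 5 receives 663.3·0.9214^4 and lends 663.3·0.9214^5 ≈ 440.5052 billion.

¥441 billion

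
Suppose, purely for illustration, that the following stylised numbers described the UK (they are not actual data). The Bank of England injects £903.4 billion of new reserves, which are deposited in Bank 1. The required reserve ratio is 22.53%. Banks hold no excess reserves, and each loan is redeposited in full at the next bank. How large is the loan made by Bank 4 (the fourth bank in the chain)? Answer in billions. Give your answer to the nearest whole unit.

Each bank lends a fraction (1 − rr) = 0.7747 of the deposit it receives, so Bank 4 receives 903.4·0.7747^3 and lends 903.4·0.7747^4 ≈ 325.3976 billion.

£325 billion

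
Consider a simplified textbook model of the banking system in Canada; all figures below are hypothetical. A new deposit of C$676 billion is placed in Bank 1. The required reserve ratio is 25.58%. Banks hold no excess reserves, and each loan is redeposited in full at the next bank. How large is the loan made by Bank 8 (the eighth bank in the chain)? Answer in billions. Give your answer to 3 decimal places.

C$63.601 billion

Each bank lends a fraction (1 − rr) = 0.7442 of the deposit it receives, so Bank 8 receives 676·0.7442^7 and lends 676·0.7442^8 ≈ 63.6010 billion.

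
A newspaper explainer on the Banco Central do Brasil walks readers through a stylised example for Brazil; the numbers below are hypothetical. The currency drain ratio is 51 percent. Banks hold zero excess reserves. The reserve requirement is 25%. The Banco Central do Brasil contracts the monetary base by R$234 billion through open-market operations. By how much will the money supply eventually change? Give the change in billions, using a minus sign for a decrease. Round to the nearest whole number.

-465 billion

The money multiplier is m = (1 + c) / (rr + c) = (1 + 0.51) / (0.25 + 0.51) ≈ 1.9868.
The sale removes 234 billion of base, so ΔM = m × ΔMB = 1.9868 × (−234) = -464.9112 billion.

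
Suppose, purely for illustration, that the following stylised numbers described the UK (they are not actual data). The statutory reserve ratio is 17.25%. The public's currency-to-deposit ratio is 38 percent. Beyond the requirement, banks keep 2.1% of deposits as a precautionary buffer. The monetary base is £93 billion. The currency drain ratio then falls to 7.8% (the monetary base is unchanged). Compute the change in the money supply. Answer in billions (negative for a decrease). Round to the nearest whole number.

Initially m₁ = (1 + 0.38) / (0.1725 + 0.021 + 0.38) ≈ 2.4063, so M₁ = 2.4063 × 93 = 223.7859 billion.
After the change m₂ = (1 + 0.078) / (0.1725 + 0.021 + 0.078) ≈ 3.9705, so M₂ = 3.9705 × 93 = 369.2565 billion.
ΔM = M₂ − M₁ = 369.2565 − 223.7859 = 145.4706 billion.

£145 billion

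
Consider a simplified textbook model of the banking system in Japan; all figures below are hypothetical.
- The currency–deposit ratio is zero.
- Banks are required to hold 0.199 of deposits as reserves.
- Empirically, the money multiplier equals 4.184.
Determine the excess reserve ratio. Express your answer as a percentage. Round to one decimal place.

4.0%

Using m = 4.184. Since m = (1 + c)/(c + rr + e), the denominator satisfies c + rr + e = (1 + c)/m = (1 + 0) / 4.184 ≈ 0.239006.
With c = 0 and rr = 0.199, the excess reserve ratio is 0.239006 − 0 − 0.199 = 0.040006.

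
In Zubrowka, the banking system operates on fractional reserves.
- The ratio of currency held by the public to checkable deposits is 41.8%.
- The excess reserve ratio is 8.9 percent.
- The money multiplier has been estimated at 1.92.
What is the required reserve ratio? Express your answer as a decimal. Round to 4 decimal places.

Using m = 1.92. Since m = (1 + c)/(c + rr + e), the denominator satisfies c + rr + e = (1 + c)/m = (1 + 0.418) / 1.92 ≈ 0.738542.
With c = 0.418 and e = 0.089, the required reserve ratio is 0.738542 − 0.418 − 0.089 = 0.231542.

0.2315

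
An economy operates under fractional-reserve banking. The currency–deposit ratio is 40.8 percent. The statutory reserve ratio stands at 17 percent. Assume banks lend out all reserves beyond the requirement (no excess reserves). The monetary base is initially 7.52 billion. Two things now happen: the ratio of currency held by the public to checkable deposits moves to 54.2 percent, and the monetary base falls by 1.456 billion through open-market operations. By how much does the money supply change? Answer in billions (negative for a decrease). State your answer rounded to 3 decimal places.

-5.186 billion

Before: m₁ = (1 + 0.408) / (0.17 + 0.408) ≈ 2.43599, MB₁ = 7.52, so M₁ = 2.43599 × 7.52 ≈ 18.3186 billion.
After: m₂ = (1 + 0.542) / (0.17 + 0.542) ≈ 2.16573, MB₂ = 7.52 − 1.456 = 6.064, so M₂ = 2.16573 × 6.064 ≈ 13.133 billion.
ΔM = M₂ − M₁ = 13.133 − 18.3186 = -5.1856 billion.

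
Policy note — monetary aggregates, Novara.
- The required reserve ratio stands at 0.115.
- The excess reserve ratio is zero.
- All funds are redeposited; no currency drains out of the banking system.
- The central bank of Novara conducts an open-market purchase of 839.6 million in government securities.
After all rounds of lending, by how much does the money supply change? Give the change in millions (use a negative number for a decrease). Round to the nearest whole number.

The simple money multiplier is m = 1/rr = 1/0.115 ≈ 8.6957.
An open-market purchase increases the monetary base by 839.6 million, so ΔM = m × ΔMB = 8.6957 × 839.6 ≈ 7300.9097 million.

7301 million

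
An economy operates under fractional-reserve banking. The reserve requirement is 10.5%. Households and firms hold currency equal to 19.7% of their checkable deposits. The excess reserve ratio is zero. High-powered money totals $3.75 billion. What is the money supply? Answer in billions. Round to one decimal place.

$14.9 billion

The money multiplier is m = (1 + c) / (rr + c) = (1 + 0.197) / (0.105 + 0.197) ≈ 3.9636.
So M = m × MB = 3.9636 × 3.75 = 14.8635 billion.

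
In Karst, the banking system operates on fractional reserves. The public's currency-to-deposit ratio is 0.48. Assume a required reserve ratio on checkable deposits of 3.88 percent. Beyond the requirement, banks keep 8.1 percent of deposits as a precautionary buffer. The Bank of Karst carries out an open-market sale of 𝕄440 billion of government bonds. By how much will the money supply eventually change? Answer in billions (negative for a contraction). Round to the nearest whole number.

The money multiplier is m = (1 + c) / (rr + e + c) = (1 + 0.48) / (0.0388 + 0.081 + 0.48) ≈ 2.4675.
The sale removes 440 billion of base, so ΔM = m × ΔMB = 2.4675 × (−440) = -1085.7 billion.

-1086 billion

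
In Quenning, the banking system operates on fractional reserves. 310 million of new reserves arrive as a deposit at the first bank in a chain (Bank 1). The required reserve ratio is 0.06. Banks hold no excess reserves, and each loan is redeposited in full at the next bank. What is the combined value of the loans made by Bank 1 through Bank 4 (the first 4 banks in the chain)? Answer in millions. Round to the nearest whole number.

Bank i lends (1 − rr)^i of the original deposit: Bank 1 lends 310·0.9400 = 291.4000, Bank 2 lends 310·0.9400² = 273.9160, and so on.
Summing a geometric series: total = 310·[0.9400·(1 − 0.9400^4) / (1 − 0.9400)] ≈ 1064.8292 million.

1065 million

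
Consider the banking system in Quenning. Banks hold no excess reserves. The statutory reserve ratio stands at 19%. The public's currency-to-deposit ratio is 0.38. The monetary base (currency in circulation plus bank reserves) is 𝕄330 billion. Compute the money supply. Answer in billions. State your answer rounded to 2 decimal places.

𝕄798.95 billion

The money multiplier is m = (1 + c) / (rr + c) = (1 + 0.38) / (0.19 + 0.38) ≈ 2.421053.
So M = m × MB = 2.421053 × 330 ≈ 798.9475 billion.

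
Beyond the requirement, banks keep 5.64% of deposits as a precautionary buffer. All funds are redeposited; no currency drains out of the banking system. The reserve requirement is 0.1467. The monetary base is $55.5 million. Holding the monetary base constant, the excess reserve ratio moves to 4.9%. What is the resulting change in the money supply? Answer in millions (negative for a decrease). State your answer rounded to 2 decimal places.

Initially m₁ = 1 / (0.1467 + 0.0564) ≈ 4.92368, so M₁ = 4.92368 × 55.5 ≈ 273.2642 million.
After the change m₂ = 1 / (0.1467 + 0.049) ≈ 5.10986, so M₂ = 5.10986 × 55.5 ≈ 283.5972 million.
ΔM = M₂ − M₁ = 283.5972 − 273.2642 = 10.333 million.

$10.33 million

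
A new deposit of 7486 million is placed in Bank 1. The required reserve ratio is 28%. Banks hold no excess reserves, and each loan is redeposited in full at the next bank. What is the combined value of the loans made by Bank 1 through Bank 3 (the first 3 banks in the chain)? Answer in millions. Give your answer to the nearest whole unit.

Bank i lends (1 − rr)^i of the original deposit: Bank 1 lends 7486·0.7200 = 5389.9200, Bank 2 lends 7486·0.7200² = 3880.7424, and so on.
Summing a geometric series: total = 7486·[0.7200·(1 − 0.7200^3) / (1 − 0.7200)] ≈ 12064.7969 million.

12065 million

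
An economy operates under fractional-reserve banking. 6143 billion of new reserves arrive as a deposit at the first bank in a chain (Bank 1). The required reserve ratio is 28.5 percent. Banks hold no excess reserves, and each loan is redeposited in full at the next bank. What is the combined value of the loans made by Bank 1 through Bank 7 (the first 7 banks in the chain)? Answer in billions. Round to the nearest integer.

Bank i lends (1 − rr)^i of the original deposit: Bank 1 lends 6143·0.7150 = 4392.2450, Bank 2 lends 6143·0.7150² ≈ 3140.4552, and so on.
Summing a geometric series: total = 6143·[0.7150·(1 − 0.7150^7) / (1 − 0.7150)] ≈ 13939.1277 billion.

13939 billion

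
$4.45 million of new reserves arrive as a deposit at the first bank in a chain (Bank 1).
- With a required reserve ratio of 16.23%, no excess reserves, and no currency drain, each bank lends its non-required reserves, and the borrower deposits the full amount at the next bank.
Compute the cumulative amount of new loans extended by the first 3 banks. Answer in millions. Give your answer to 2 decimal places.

Bank i lends (1 − rr)^i of the original deposit: Bank 1 lends 4.45·0.8377 ≈ 3.7278, Bank 2 lends 4.45·0.8377² ≈ 3.1227, and so on.
Summing a geometric series: total = 4.45·[0.8377·(1 − 0.8377^3) / (1 − 0.8377)] ≈ 9.4664 million.

$9.47 million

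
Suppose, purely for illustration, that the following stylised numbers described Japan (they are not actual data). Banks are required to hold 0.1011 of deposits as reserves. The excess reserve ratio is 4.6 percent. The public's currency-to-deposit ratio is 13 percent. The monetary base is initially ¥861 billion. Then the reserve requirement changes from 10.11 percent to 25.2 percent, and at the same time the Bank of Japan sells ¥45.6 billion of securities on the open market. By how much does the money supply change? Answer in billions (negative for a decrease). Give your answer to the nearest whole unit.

Before: m₁ = (1 + 0.13) / (0.1011 + 0.046 + 0.13) ≈ 4.0780, MB₁ = 861, so M₁ = 4.0780 × 861 = 3511.158 billion.
After: m₂ = (1 + 0.13) / (0.252 + 0.046 + 0.13) ≈ 2.6402, MB₂ = 861 − 45.6 = 815.4, so M₂ = 2.6402 × 815.4 ≈ 2152.8191 billion.
ΔM = M₂ − M₁ = 2152.8191 − 3511.158 = -1358.3389 billion.

-1358 billion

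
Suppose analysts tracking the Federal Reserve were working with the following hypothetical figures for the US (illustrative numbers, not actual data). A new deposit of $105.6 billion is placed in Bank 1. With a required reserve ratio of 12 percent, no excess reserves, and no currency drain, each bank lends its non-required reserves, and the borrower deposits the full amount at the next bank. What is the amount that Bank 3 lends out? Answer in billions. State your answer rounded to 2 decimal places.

$71.96 billion

Each bank lends a fraction (1 − rr) = 0.8800 of the deposit it receives, so Bank 3 receives 105.6·0.8800^2 and lends 105.6·0.8800^3 ≈ 71.9634 billion.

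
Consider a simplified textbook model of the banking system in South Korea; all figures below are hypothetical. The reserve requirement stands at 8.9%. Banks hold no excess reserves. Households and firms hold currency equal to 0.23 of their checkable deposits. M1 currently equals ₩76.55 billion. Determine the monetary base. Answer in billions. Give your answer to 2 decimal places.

The money multiplier is m = (1 + c) / (rr + c) = (1 + 0.23) / (0.089 + 0.23) ≈ 3.85580.
MB = M / m = 76.55 / 3.85580 ≈ 19.8532 billion.

₩19.85 billion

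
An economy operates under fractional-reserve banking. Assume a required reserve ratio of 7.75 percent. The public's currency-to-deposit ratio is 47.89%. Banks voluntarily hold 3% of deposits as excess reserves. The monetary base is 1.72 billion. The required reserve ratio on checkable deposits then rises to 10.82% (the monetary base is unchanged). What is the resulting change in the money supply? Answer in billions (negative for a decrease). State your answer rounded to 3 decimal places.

Initially m₁ = (1 + 0.4789) / (0.0775 + 0.03 + 0.4789) ≈ 2.52200, so M₁ = 2.52200 × 1.72 ≈ 4.3378 billion.
After the change m₂ = (1 + 0.4789) / (0.1082 + 0.03 + 0.4789) ≈ 2.39653, so M₂ = 2.39653 × 1.72 ≈ 4.122 billion.
ΔM = M₂ − M₁ = 4.122 − 4.3378 = -0.2158 billion.

-0.216 billion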